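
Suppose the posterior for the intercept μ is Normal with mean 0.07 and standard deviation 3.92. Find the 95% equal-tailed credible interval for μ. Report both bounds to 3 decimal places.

[-7.613, 7.753]

The posterior is symmetric, so the 95% equal-tailed interval is μ = 0.07 ± z·3.92 with z = 1.960.
Half-width: 1.960 × 3.92 = 7.683.
0.07 − 7.683 = -7.613; 0.07 + 7.683 = 7.753.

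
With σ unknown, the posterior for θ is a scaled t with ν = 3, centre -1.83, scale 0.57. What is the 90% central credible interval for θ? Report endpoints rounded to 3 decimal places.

[-3.171, -0.489]

The t_3 distribution is symmetric; the 90% interval is -1.83 ± t·0.57 with t_{0.95,3} = 2.353.
Half-width: 2.353 × 0.57 = 1.341.
-1.83 − 1.341 = -3.171; -1.83 + 1.341 = -0.489.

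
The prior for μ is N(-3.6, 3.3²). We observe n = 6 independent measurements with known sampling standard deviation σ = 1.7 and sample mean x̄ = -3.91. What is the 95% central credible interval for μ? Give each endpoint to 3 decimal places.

Posterior precision = 1/3.3² + 6/1.7² = 0.0918 + 2.0761 = 2.1680, so posterior SD = 0.6792.
Posterior mean = (-3.6/3.3² + 6·-3.91/1.7²) / 2.1680 = -3.8969.
Interval: -3.8969 ± 1.960 × 0.6792 → [-5.228, -2.566].

[-5.228, -2.566]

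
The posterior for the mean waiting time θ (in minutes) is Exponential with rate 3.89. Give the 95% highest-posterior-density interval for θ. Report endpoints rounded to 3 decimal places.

[0.000, 0.770]

The exponential density is strictly decreasing on [0, ∞), so the HPD interval is anchored at 0: [0, q] with P(θ ≤ q) = 0.95.
q = −ln(1 − 0.95) / 3.89 = 2.9957 / 3.89 = 0.770.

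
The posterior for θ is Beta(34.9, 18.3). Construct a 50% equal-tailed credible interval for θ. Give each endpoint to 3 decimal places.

Posterior: Beta(34.9, 18.3).
Equal-tailed 50% interval: the 0.25 and 0.75 quantiles of Beta(34.9, 18.3).
Posterior mean ≈ 0.656, SD ≈ 0.065; a Normal approximation gives roughly [0.612, 0.700].
Exact: F⁻¹(0.25) = 0.613; F⁻¹(0.75) = 0.701.

[0.613, 0.701]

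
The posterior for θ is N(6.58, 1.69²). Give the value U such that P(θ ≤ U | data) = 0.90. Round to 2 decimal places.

Need U with P(θ ≤ U) = 0.90: U = 6.58 + z_{0.1}·1.69.
z = 1.282; U = 6.58 + 1.282 × 1.69 = 8.75.

8.75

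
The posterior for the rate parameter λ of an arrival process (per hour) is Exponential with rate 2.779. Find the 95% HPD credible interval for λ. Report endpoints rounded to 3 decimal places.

[0.000, 1.078]

The exponential density is strictly decreasing on [0, ∞), so the HPD interval is anchored at 0: [0, q] with P(λ ≤ q) = 0.95.
q = −ln(1 − 0.95) / 2.779 = 2.9957 / 2.779 = 1.078.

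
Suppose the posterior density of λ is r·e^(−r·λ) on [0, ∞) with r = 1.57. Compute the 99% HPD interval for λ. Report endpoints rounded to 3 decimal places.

The exponential density is strictly decreasing on [0, ∞), so the HPD interval is anchored at 0: [0, q] with P(λ ≤ q) = 0.99.
q = −ln(1 − 0.99) / 1.57 = 4.6052 / 1.57 = 2.933.

[0.000, 2.933]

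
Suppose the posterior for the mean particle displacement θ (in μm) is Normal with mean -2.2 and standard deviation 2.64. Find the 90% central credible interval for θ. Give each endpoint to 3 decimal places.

[-6.542, 2.142]

The posterior is symmetric, so the 90% equal-tailed interval is θ = -2.2 ± z·2.64 with z = 1.645.
Half-width: 1.645 × 2.64 = 4.342.
-2.2 − 4.342 = -6.542; -2.2 + 4.342 = 2.142.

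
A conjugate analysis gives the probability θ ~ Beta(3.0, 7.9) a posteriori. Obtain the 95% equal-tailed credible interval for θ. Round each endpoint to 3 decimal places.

Posterior: Beta(3.0, 7.9).
Equal-tailed 95% interval: the 0.025 and 0.975 quantiles of Beta(3.0, 7.9).
Posterior mean ≈ 0.275, SD ≈ 0.129; a Normal approximation gives roughly [0.021, 0.529].
Exact: F⁻¹(0.025) = 0.067; F⁻¹(0.975) = 0.560.

[0.067, 0.560]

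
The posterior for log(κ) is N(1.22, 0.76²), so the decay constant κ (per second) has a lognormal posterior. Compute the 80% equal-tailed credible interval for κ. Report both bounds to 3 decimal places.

On the log scale the 80% interval is 1.22 ± 1.282 × 0.76 = [0.2460, 2.1940].
Exponentiate: [e^0.2460, e^2.1940] = [1.279, 8.971].

[1.279, 8.971]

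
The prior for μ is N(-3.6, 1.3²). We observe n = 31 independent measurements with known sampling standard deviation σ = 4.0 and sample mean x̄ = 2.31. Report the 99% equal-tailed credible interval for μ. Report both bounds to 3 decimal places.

[-0.692, 2.547]

Posterior precision = 1/1.3² + 31/4.0² = 0.5917 + 1.9375 = 2.5292, so posterior SD = 0.6288.
Posterior mean = (-3.6/1.3² + 31·2.31/4.0²) / 2.5292 = 0.9273.
Interval: 0.9273 ± 2.576 × 0.6288 → [-0.692, 2.547].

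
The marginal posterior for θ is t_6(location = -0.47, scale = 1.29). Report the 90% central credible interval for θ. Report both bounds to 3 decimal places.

The t_6 distribution is symmetric; the 90% interval is -0.47 ± t·1.29 with t_{0.95,6} = 1.943.
Half-width: 1.943 × 1.29 = 2.507.
-0.47 − 2.507 = -2.977; -0.47 + 2.507 = 2.037.

[-2.977, 2.037]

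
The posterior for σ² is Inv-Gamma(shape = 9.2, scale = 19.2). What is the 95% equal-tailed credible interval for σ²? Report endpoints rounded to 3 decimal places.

[1.198, 4.518]

Inverse-Gamma(9.2, 19.2) quantiles: F⁻¹(0.025) and F⁻¹(0.975).
Equivalently, 1/σ² ~ Gamma(9.2, rate = 19.2); invert its 0.975 and 0.025 quantiles.
Posterior mean ≈ 2.341, SD ≈ 0.873; a Normal approximation gives roughly [0.631, 4.052].
Exact: lower = 1.198; upper = 4.518.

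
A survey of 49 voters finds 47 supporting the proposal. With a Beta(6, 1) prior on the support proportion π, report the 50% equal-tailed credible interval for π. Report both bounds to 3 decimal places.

Posterior: Beta(6+47, 1+2) = Beta(53, 3).
Equal-tailed 50% interval: the 0.25 and 0.75 quantiles of Beta(53, 3).
Posterior mean ≈ 0.946, SD ≈ 0.030; a Normal approximation gives roughly [0.926, 0.967].
Exact: F⁻¹(0.25) = 0.930; F⁻¹(0.75) = 0.969.

[0.930, 0.969]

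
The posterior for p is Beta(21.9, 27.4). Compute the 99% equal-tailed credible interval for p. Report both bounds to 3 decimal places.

[0.271, 0.626]

Posterior: Beta(21.9, 27.4).
Equal-tailed 99% interval: the 0.005 and 0.995 quantiles of Beta(21.9, 27.4).
Posterior mean ≈ 0.444, SD ≈ 0.070; a Normal approximation gives roughly [0.264, 0.625].
Exact: F⁻¹(0.005) = 0.271; F⁻¹(0.995) = 0.626.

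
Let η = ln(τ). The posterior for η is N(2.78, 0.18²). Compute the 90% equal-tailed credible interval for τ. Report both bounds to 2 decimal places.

On the log scale the 90% interval is 2.78 ± 1.645 × 0.18 = [2.4839, 3.0761].
Exponentiate: [e^2.4839, e^3.0761] = [11.99, 21.67].

[11.99, 21.67]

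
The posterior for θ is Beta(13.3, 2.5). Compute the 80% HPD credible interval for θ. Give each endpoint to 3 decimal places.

[0.757, 0.967]

The posterior is unimodal and skewed, so the HPD interval has equal density at both endpoints and is the shortest 80% interval.
Solving f(0.757) = f(0.967) with F(0.967) − F(0.757) = 0.80 gives [0.757, 0.967].
For comparison, the equal-tailed interval is [0.719, 0.944]; the HPD is narrower and shifted toward the mode.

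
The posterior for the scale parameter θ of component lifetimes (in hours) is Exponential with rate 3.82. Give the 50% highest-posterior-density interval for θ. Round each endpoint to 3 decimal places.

The exponential density is strictly decreasing on [0, ∞), so the HPD interval is anchored at 0: [0, q] with P(θ ≤ q) = 0.50.
q = −ln(1 − 0.50) / 3.82 = 0.6931 / 3.82 = 0.181.

[0.000, 0.181]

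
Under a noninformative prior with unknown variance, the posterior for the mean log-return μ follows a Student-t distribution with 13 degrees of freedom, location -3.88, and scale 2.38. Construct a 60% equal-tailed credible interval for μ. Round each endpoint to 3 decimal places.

[-5.951, -1.809]

The t_13 distribution is symmetric; the 60% interval is -3.88 ± t·2.38 with t_{0.8,13} = 0.870.
Half-width: 0.870 × 2.38 = 2.071.
-3.88 − 2.071 = -5.951; -3.88 + 2.071 = -1.809.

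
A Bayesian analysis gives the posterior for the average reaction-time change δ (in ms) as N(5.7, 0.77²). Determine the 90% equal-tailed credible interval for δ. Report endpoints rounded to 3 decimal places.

The posterior is symmetric, so the 90% equal-tailed interval is δ = 5.7 ± z·0.77 with z = 1.645.
Half-width: 1.645 × 0.77 = 1.267.
5.7 − 1.267 = 4.433; 5.7 + 1.267 = 6.967.

[4.433, 6.967]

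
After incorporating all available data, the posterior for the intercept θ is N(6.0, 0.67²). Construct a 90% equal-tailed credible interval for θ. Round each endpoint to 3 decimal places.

[4.898, 7.102]

The posterior is symmetric, so the 90% equal-tailed interval is θ = 6.0 ± z·0.67 with z = 1.645.
Half-width: 1.645 × 0.67 = 1.102.
6.0 − 1.102 = 4.898; 6.0 + 1.102 = 7.102.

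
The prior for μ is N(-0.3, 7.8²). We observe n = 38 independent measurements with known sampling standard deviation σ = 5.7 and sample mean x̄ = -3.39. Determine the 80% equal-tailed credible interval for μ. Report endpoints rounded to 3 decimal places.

[-4.524, -2.170]

Posterior precision = 1/7.8² + 38/5.7² = 0.0164 + 1.1696 = 1.1860, so posterior SD = 0.9182.
Posterior mean = (-0.3/7.8² + 38·-3.39/5.7²) / 1.1860 = -3.3472.
Interval: -3.3472 ± 1.282 × 0.9182 → [-4.524, -2.170].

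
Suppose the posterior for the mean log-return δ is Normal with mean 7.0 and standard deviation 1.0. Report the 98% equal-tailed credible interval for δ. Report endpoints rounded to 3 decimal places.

[4.674, 9.326]

The posterior is symmetric, so the 98% equal-tailed interval is δ = 7.0 ± z·1.0 with z = 2.326.
Half-width: 2.326 × 1.0 = 2.326.
7.0 − 2.326 = 4.674; 7.0 + 2.326 = 9.326.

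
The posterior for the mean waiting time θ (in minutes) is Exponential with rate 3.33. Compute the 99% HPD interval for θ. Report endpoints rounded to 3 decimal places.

The exponential density is strictly decreasing on [0, ∞), so the HPD interval is anchored at 0: [0, q] with P(θ ≤ q) = 0.99.
q = −ln(1 − 0.99) / 3.33 = 4.6052 / 3.33 = 1.383.

[0.000, 1.383]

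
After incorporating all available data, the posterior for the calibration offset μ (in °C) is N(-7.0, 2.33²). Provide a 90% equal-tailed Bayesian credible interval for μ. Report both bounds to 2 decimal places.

[-10.83, -3.17]

The posterior is symmetric, so the 90% equal-tailed interval is μ = -7.0 ± z·2.33 with z = 1.645.
Half-width: 1.645 × 2.33 = 3.83.
-7.0 − 3.83 = -10.83; -7.0 + 3.83 = -3.17.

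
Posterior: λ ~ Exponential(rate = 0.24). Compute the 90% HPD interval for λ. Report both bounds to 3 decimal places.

[0.000, 9.594]

The exponential density is strictly decreasing on [0, ∞), so the HPD interval is anchored at 0: [0, q] with P(λ ≤ q) = 0.90.
q = −ln(1 − 0.90) / 0.24 = 2.3026 / 0.24 = 9.594.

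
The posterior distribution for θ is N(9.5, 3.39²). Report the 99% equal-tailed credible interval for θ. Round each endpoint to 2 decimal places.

[0.77, 18.23]

The posterior is symmetric, so the 99% equal-tailed interval is θ = 9.5 ± z·3.39 with z = 2.576.
Half-width: 2.576 × 3.39 = 8.73.
9.5 − 8.73 = 0.77; 9.5 + 8.73 = 18.23.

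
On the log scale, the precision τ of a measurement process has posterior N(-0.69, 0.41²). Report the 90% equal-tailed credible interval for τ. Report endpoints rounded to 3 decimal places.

On the log scale the 90% interval is -0.69 ± 1.645 × 0.41 = [-1.3644, -0.0156].
Exponentiate: [e^-1.3644, e^-0.0156] = [0.256, 0.985].

[0.256, 0.985]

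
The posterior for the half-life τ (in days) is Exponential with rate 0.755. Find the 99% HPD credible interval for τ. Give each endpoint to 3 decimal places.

[0.000, 6.100]

The exponential density is strictly decreasing on [0, ∞), so the HPD interval is anchored at 0: [0, q] with P(τ ≤ q) = 0.99.
q = −ln(1 − 0.99) / 0.755 = 4.6052 / 0.755 = 6.100.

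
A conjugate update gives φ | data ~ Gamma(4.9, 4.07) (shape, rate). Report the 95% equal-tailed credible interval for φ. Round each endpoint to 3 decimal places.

[0.385, 2.481]

Posterior: Gamma(shape 4.9, rate 4.07).
Equal-tailed 95% interval: Gamma(4.9, 4.07) quantiles at 0.025 and 0.975.
Posterior mean ≈ 1.204, SD ≈ 0.544; a Normal approximation gives roughly [0.138, 2.270].
Exact: lower = 0.385; upper = 2.481.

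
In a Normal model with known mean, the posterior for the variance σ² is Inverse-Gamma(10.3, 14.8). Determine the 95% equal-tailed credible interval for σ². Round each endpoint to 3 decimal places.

[0.847, 2.958]

Inverse-Gamma(10.3, 14.8) quantiles: F⁻¹(0.025) and F⁻¹(0.975).
Equivalently, 1/σ² ~ Gamma(10.3, rate = 14.8); invert its 0.975 and 0.025 quantiles.
Posterior mean ≈ 1.591, SD ≈ 0.552; a Normal approximation gives roughly [0.509, 2.674].
Exact: lower = 0.847; upper = 2.958.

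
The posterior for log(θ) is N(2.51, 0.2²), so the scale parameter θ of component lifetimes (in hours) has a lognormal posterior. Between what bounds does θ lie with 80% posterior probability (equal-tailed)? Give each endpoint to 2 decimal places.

[9.52, 15.90]

On the log scale the 80% interval is 2.51 ± 1.282 × 0.2 = [2.2537, 2.7663].
Exponentiate: [e^2.2537, e^2.7663] = [9.52, 15.90].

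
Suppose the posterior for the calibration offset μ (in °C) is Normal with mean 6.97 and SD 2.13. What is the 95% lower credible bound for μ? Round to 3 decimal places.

Need L with P(μ ≥ L) = 0.95: L = 6.97 − z_{0.05}·2.13.
z = 1.645; L = 6.97 − 1.645 × 2.13 = 3.466.

3.466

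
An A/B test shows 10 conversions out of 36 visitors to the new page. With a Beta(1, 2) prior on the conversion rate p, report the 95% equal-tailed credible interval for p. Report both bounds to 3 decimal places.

[0.154, 0.431]

Posterior: Beta(1+10, 2+26) = Beta(11, 28).
Equal-tailed 95% interval: the 0.025 and 0.975 quantiles of Beta(11, 28).
Posterior mean ≈ 0.282, SD ≈ 0.071; a Normal approximation gives roughly [0.143, 0.422].
Exact: F⁻¹(0.025) = 0.154; F⁻¹(0.975) = 0.431.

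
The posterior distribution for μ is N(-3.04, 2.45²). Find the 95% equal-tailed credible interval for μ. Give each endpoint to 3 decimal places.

The posterior is symmetric, so the 95% equal-tailed interval is μ = -3.04 ± z·2.45 with z = 1.960.
Half-width: 1.960 × 2.45 = 4.802.
-3.04 − 4.802 = -7.842; -3.04 + 4.802 = 1.762.

[-7.842, 1.762]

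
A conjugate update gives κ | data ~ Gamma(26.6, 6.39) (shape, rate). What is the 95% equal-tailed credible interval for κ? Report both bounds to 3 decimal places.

Posterior: Gamma(shape 26.6, rate 6.39).
Equal-tailed 95% interval: Gamma(26.6, 6.39) quantiles at 0.025 and 0.975.
Posterior mean ≈ 4.163, SD ≈ 0.807; a Normal approximation gives roughly [2.581, 5.745].
Exact: lower = 2.734; upper = 5.887.

[2.734, 5.887]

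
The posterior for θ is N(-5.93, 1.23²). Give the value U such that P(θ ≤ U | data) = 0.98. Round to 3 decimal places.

Need U with P(θ ≤ U) = 0.98: U = -5.93 + z_{0.02}·1.23.
z = 2.054; U = -5.93 + 2.054 × 1.23 = -3.404.

-3.404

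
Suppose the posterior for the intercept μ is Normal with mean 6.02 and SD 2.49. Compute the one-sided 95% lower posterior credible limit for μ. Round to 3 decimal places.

Need L with P(μ ≥ L) = 0.95: L = 6.02 − z_{0.05}·2.49.
z = 1.645; L = 6.02 − 1.645 × 2.49 = 1.924.

1.924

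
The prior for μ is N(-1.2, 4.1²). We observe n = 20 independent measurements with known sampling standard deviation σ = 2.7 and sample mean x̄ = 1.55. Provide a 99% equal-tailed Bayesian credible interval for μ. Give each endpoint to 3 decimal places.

Posterior precision = 1/4.1² + 20/2.7² = 0.0595 + 2.7435 = 2.8030, so posterior SD = 0.5973.
Posterior mean = (-1.2/4.1² + 20·1.55/2.7²) / 2.8030 = 1.4916.
Interval: 1.4916 ± 2.576 × 0.5973 → [-0.047, 3.030].

[-0.047, 3.030]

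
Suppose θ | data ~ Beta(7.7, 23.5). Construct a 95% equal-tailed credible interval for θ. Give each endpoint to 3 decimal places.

Posterior: Beta(7.7, 23.5).
Equal-tailed 95% interval: the 0.025 and 0.975 quantiles of Beta(7.7, 23.5).
Posterior mean ≈ 0.247, SD ≈ 0.076; a Normal approximation gives roughly [0.098, 0.396].
Exact: F⁻¹(0.025) = 0.115; F⁻¹(0.975) = 0.409.

[0.115, 0.409]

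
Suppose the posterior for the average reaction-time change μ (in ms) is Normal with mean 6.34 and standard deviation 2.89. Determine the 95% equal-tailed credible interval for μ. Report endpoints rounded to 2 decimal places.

The posterior is symmetric, so the 95% equal-tailed interval is μ = 6.34 ± z·2.89 with z = 1.960.
Half-width: 1.960 × 2.89 = 5.66.
6.34 − 5.66 = 0.68; 6.34 + 5.66 = 12.00.

[0.68, 12.00]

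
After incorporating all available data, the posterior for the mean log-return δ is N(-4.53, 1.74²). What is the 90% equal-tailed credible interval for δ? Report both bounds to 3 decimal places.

[-7.392, -1.668]

The posterior is symmetric, so the 90% equal-tailed interval is δ = -4.53 ± z·1.74 with z = 1.645.
Half-width: 1.645 × 1.74 = 2.862.
-4.53 − 2.862 = -7.392; -4.53 + 2.862 = -1.668.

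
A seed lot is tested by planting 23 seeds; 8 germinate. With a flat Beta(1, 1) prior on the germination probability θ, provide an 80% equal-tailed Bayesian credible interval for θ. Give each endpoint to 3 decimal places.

[0.241, 0.484]

Posterior: Beta(1+8, 1+15) = Beta(9, 16).
Equal-tailed 80% interval: the 0.1 and 0.9 quantiles of Beta(9, 16).
Posterior mean ≈ 0.360, SD ≈ 0.094; a Normal approximation gives roughly [0.239, 0.481].
Exact: F⁻¹(0.1) = 0.241; F⁻¹(0.9) = 0.484.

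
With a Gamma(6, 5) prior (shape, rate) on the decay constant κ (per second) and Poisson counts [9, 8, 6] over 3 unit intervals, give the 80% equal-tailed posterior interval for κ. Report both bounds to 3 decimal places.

Posterior: Gamma(6+23, 5+3) = Gamma(29, 8) (shape, rate).
Equal-tailed 80% interval: Gamma(29, 8) quantiles at 0.1 and 0.9.
Posterior mean ≈ 3.625, SD ≈ 0.673; a Normal approximation gives roughly [2.762, 4.488].
Exact: lower = 2.794; upper = 4.510.

[2.794, 4.510]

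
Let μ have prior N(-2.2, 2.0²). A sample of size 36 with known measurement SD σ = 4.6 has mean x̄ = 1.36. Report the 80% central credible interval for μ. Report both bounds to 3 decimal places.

Posterior precision = 1/2.0² + 36/4.6² = 0.2500 + 1.7013 = 1.9513, so posterior SD = 0.7159.
Posterior mean = (-2.2/2.0² + 36·1.36/4.6²) / 1.9513 = 0.9039.
Interval: 0.9039 ± 1.282 × 0.7159 → [-0.014, 1.821].

[-0.014, 1.821]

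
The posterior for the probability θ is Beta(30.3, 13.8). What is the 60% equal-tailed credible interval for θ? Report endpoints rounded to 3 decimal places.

Posterior: Beta(30.3, 13.8).
Equal-tailed 60% interval: the 0.2 and 0.8 quantiles of Beta(30.3, 13.8).
Posterior mean ≈ 0.687, SD ≈ 0.069; a Normal approximation gives roughly [0.629, 0.745].
Exact: F⁻¹(0.2) = 0.629; F⁻¹(0.8) = 0.747.

[0.629, 0.747]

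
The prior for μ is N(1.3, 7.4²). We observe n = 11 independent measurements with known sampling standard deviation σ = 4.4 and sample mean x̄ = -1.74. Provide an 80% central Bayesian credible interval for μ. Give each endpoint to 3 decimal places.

Posterior precision = 1/7.4² + 11/4.4² = 0.0183 + 0.5682 = 0.5864, so posterior SD = 1.3058.
Posterior mean = (1.3/7.4² + 11·-1.74/4.4²) / 0.5864 = -1.6453.
Interval: -1.6453 ± 1.282 × 1.3058 → [-3.319, 0.028].

[-3.319, 0.028]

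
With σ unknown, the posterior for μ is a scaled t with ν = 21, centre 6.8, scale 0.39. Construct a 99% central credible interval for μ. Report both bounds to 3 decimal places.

[5.696, 7.904]

The t_21 distribution is symmetric; the 99% interval is 6.8 ± t·0.39 with t_{0.995,21} = 2.831.
Half-width: 2.831 × 0.39 = 1.104.
6.8 − 1.104 = 5.696; 6.8 + 1.104 = 7.904.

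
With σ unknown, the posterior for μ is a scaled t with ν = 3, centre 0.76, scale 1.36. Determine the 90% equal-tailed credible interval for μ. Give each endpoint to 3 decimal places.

The t_3 distribution is symmetric; the 90% interval is 0.76 ± t·1.36 with t_{0.95,3} = 2.353.
Half-width: 2.353 × 1.36 = 3.201.
0.76 − 3.201 = -2.441; 0.76 + 3.201 = 3.961.

[-2.441, 3.961]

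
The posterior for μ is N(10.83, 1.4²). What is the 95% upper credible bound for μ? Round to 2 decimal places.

13.13

Need U with P(μ ≤ U) = 0.95: U = 10.83 + z_{0.05}·1.4.
z = 1.645; U = 10.83 + 1.645 × 1.4 = 13.13.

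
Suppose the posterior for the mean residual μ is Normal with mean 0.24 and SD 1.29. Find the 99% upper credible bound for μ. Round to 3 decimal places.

Need U with P(μ ≤ U) = 0.99: U = 0.24 + z_{0.01}·1.29.
z = 2.326; U = 0.24 + 2.326 × 1.29 = 3.241.

3.241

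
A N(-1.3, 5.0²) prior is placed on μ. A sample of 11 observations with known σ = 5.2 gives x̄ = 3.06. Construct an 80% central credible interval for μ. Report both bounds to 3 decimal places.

Posterior precision = 1/5.0² + 11/5.2² = 0.0400 + 0.4068 = 0.4468, so posterior SD = 1.4960.
Posterior mean = (-1.3/5.0² + 11·3.06/5.2²) / 0.4468 = 2.6697.
Interval: 2.6697 ± 1.282 × 1.4960 → [0.752, 4.587].

[0.752, 4.587]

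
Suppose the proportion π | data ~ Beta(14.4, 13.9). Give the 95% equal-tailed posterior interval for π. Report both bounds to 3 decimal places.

Posterior: Beta(14.4, 13.9).
Equal-tailed 95% interval: the 0.025 and 0.975 quantiles of Beta(14.4, 13.9).
Posterior mean ≈ 0.509, SD ≈ 0.092; a Normal approximation gives roughly [0.328, 0.690].
Exact: F⁻¹(0.025) = 0.329; F⁻¹(0.975) = 0.688.

[0.329, 0.688]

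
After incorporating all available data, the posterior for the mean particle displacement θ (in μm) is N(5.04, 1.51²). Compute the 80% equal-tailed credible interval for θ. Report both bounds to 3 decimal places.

The posterior is symmetric, so the 80% equal-tailed interval is θ = 5.04 ± z·1.51 with z = 1.282.
Half-width: 1.282 × 1.51 = 1.935.
5.04 − 1.935 = 3.105; 5.04 + 1.935 = 6.975.

[3.105, 6.975]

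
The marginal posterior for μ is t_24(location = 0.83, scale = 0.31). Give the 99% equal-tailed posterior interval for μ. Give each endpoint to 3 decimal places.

The t_24 distribution is symmetric; the 99% interval is 0.83 ± t·0.31 with t_{0.995,24} = 2.797.
Half-width: 2.797 × 0.31 = 0.867.
0.83 − 0.867 = -0.037; 0.83 + 0.867 = 1.697.

[-0.037, 1.697]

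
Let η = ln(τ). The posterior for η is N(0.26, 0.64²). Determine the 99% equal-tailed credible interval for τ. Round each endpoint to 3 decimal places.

On the log scale the 99% interval is 0.26 ± 2.576 × 0.64 = [-1.3885, 1.9085].
Exponentiate: [e^-1.3885, e^1.9085] = [0.249, 6.743].

[0.249, 6.743]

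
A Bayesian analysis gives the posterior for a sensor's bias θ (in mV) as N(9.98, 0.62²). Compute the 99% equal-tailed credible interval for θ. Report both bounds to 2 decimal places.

[8.38, 11.58]

The posterior is symmetric, so the 99% equal-tailed interval is θ = 9.98 ± z·0.62 with z = 2.576.
Half-width: 2.576 × 0.62 = 1.60.
9.98 − 1.60 = 8.38; 9.98 + 1.60 = 11.58.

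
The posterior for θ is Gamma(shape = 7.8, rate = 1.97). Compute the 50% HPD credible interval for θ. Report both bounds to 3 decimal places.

The posterior is unimodal and skewed, so the HPD interval has equal density at both endpoints and is the shortest 50% interval.
Solving f(2.625) = f(4.436) with F(4.436) − F(2.625) = 0.50 gives [2.625, 4.436].
For comparison, the equal-tailed interval is [2.934, 4.802]; the HPD is narrower and shifted toward the mode.

[2.625, 4.436]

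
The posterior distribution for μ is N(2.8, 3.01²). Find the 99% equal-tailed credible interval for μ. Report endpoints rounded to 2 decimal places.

[-4.95, 10.55]

The posterior is symmetric, so the 99% equal-tailed interval is μ = 2.8 ± z·3.01 with z = 2.576.
Half-width: 2.576 × 3.01 = 7.75.
2.8 − 7.75 = -4.95; 2.8 + 7.75 = 10.55.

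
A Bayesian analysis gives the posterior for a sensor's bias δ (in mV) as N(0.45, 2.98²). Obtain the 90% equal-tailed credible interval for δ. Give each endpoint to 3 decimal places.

The posterior is symmetric, so the 90% equal-tailed interval is δ = 0.45 ± z·2.98 with z = 1.645.
Half-width: 1.645 × 2.98 = 4.902.
0.45 − 4.902 = -4.452; 0.45 + 4.902 = 5.352.

[-4.452, 5.352]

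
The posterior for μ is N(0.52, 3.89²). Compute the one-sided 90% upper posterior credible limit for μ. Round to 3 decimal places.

Need U with P(μ ≤ U) = 0.90: U = 0.52 + z_{0.1}·3.89.
z = 1.282; U = 0.52 + 1.282 × 3.89 = 5.505.

5.505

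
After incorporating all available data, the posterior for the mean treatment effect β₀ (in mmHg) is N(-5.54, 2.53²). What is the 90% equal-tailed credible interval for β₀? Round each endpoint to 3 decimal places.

The posterior is symmetric, so the 90% equal-tailed interval is β₀ = -5.54 ± z·2.53 with z = 1.645.
Half-width: 1.645 × 2.53 = 4.161.
-5.54 − 4.161 = -9.701; -5.54 + 4.161 = -1.379.

[-9.701, -1.379]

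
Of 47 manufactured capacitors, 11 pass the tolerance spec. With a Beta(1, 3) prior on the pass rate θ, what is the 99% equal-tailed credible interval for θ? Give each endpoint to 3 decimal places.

Posterior: Beta(1+11, 3+36) = Beta(12, 39).
Equal-tailed 99% interval: the 0.005 and 0.995 quantiles of Beta(12, 39).
Posterior mean ≈ 0.235, SD ≈ 0.059; a Normal approximation gives roughly [0.084, 0.387].
Exact: F⁻¹(0.005) = 0.106; F⁻¹(0.995) = 0.403.

[0.106, 0.403]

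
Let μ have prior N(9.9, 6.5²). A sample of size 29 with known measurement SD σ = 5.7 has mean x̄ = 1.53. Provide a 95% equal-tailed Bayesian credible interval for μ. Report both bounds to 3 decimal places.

[-0.301, 3.794]

Posterior precision = 1/6.5² + 29/5.7² = 0.0237 + 0.8926 = 0.9163, so posterior SD = 1.0447.
Posterior mean = (9.9/6.5² + 29·1.53/5.7²) / 0.9163 = 1.7462.
Interval: 1.7462 ± 1.960 × 1.0447 → [-0.301, 3.794].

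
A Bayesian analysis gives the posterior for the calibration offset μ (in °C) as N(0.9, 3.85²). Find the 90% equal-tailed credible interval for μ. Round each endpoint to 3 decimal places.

[-5.433, 7.233]

The posterior is symmetric, so the 90% equal-tailed interval is μ = 0.9 ± z·3.85 with z = 1.645.
Half-width: 1.645 × 3.85 = 6.333.
0.9 − 6.333 = -5.433; 0.9 + 6.333 = 7.233.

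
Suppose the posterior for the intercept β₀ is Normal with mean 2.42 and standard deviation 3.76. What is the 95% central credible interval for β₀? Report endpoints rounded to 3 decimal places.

The posterior is symmetric, so the 95% equal-tailed interval is β₀ = 2.42 ± z·3.76 with z = 1.960.
Half-width: 1.960 × 3.76 = 7.369.
2.42 − 7.369 = -4.949; 2.42 + 7.369 = 9.789.

[-4.949, 9.789]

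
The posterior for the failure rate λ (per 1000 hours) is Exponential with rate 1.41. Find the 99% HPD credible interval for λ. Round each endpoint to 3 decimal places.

The exponential density is strictly decreasing on [0, ∞), so the HPD interval is anchored at 0: [0, q] with P(λ ≤ q) = 0.99.
q = −ln(1 − 0.99) / 1.41 = 4.6052 / 1.41 = 3.266.

[0.000, 3.266]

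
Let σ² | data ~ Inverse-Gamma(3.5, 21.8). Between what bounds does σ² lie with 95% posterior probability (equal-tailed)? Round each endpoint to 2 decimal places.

[2.72, 25.80]

Inverse-Gamma(3.5, 21.8) quantiles: F⁻¹(0.025) and F⁻¹(0.975).
Equivalently, 1/σ² ~ Gamma(3.5, rate = 21.8); invert its 0.975 and 0.025 quantiles.
Posterior mean ≈ 8.72, SD ≈ 7.12; a Normal approximation gives roughly [-5.23, 22.67].
Exact: lower = 2.72; upper = 25.80.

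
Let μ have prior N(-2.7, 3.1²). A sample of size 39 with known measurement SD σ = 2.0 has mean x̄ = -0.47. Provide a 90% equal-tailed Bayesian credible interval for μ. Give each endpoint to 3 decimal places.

[-1.018, 0.030]

Posterior precision = 1/3.1² + 39/2.0² = 0.1041 + 9.7500 = 9.8541, so posterior SD = 0.3186.
Posterior mean = (-2.7/3.1² + 39·-0.47/2.0²) / 9.8541 = -0.4935.
Interval: -0.4935 ± 1.645 × 0.3186 → [-1.018, 0.030].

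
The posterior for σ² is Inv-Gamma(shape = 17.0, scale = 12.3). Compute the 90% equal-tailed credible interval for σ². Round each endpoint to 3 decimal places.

[0.506, 1.136]

Inverse-Gamma(17.0, 12.3) quantiles: F⁻¹(0.05) and F⁻¹(0.95).
Equivalently, 1/σ² ~ Gamma(17.0, rate = 12.3); invert its 0.95 and 0.05 quantiles.
Posterior mean ≈ 0.769, SD ≈ 0.198; a Normal approximation gives roughly [0.442, 1.095].
Exact: lower = 0.506; upper = 1.136.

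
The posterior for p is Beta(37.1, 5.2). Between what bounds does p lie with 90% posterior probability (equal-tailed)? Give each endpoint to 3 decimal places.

Posterior: Beta(37.1, 5.2).
Equal-tailed 90% interval: the 0.05 and 0.95 quantiles of Beta(37.1, 5.2).
Posterior mean ≈ 0.877, SD ≈ 0.050; a Normal approximation gives roughly [0.795, 0.959].
Exact: F⁻¹(0.05) = 0.786; F⁻¹(0.95) = 0.948.

[0.786, 0.948]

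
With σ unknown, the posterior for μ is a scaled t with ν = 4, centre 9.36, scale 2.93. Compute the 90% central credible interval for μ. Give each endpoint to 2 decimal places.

[3.11, 15.61]

The t_4 distribution is symmetric; the 90% interval is 9.36 ± t·2.93 with t_{0.95,4} = 2.132.
Half-width: 2.132 × 2.93 = 6.25.
9.36 − 6.25 = 3.11; 9.36 + 6.25 = 15.61.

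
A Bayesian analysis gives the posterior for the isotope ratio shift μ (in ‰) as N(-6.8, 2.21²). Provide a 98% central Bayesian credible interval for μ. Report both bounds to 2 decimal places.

The posterior is symmetric, so the 98% equal-tailed interval is μ = -6.8 ± z·2.21 with z = 2.326.
Half-width: 2.326 × 2.21 = 5.14.
-6.8 − 5.14 = -11.94; -6.8 + 5.14 = -1.66.

[-11.94, -1.66]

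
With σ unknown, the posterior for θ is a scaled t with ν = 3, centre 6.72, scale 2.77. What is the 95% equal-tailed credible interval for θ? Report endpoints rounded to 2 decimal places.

[-2.10, 15.54]

The t_3 distribution is symmetric; the 95% interval is 6.72 ± t·2.77 with t_{0.975,3} = 3.182.
Half-width: 3.182 × 2.77 = 8.82.
6.72 − 8.82 = -2.10; 6.72 + 8.82 = 15.54.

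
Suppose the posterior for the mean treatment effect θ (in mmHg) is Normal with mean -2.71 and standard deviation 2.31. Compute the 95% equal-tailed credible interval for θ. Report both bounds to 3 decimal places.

[-7.238, 1.818]

The posterior is symmetric, so the 95% equal-tailed interval is θ = -2.71 ± z·2.31 with z = 1.960.
Half-width: 1.960 × 2.31 = 4.528.
-2.71 − 4.528 = -7.238; -2.71 + 4.528 = 1.818.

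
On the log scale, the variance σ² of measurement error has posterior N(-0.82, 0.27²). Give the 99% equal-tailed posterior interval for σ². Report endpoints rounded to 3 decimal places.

[0.220, 0.883]

On the log scale the 99% interval is -0.82 ± 2.576 × 0.27 = [-1.5155, -0.1245].
Exponentiate: [e^-1.5155, e^-0.1245] = [0.220, 0.883].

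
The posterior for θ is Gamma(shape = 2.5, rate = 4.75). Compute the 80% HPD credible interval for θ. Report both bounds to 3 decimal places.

[0.082, 0.802]

The posterior is unimodal and skewed, so the HPD interval has equal density at both endpoints and is the shortest 80% interval.
Solving f(0.082) = f(0.802) with F(0.802) − F(0.082) = 0.80 gives [0.082, 0.802].
For comparison, the equal-tailed interval is [0.170, 0.972]; the HPD is narrower and shifted toward the mode.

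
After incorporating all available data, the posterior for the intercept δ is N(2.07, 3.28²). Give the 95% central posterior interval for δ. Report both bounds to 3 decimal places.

The posterior is symmetric, so the 95% equal-tailed interval is δ = 2.07 ± z·3.28 with z = 1.960.
Half-width: 1.960 × 3.28 = 6.429.
2.07 − 6.429 = -4.359; 2.07 + 6.429 = 8.499.

[-4.359, 8.499]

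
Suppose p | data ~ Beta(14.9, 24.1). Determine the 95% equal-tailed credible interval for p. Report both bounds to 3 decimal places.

[0.238, 0.537]

Posterior: Beta(14.9, 24.1).
Equal-tailed 95% interval: the 0.025 and 0.975 quantiles of Beta(14.9, 24.1).
Posterior mean ≈ 0.382, SD ≈ 0.077; a Normal approximation gives roughly [0.231, 0.533].
Exact: F⁻¹(0.025) = 0.238; F⁻¹(0.975) = 0.537.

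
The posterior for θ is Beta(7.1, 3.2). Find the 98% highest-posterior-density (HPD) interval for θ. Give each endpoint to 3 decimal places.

[0.365, 0.956]

The posterior is unimodal and skewed, so the HPD interval has equal density at both endpoints and is the shortest 98% interval.
Solving f(0.365) = f(0.956) with F(0.956) − F(0.365) = 0.98 gives [0.365, 0.956].
For comparison, the equal-tailed interval is [0.338, 0.940]; the HPD is narrower and shifted toward the mode.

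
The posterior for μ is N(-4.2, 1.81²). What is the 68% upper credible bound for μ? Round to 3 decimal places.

Need U with P(μ ≤ U) = 0.68: U = -4.2 + z_{0.32}·1.81.
z = 0.468; U = -4.2 + 0.468 × 1.81 = -3.353.

-3.353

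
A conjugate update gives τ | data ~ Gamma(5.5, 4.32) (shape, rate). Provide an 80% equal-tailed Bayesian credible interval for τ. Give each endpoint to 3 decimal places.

[0.646, 1.999]

Posterior: Gamma(shape 5.5, rate 4.32).
Equal-tailed 80% interval: Gamma(5.5, 4.32) quantiles at 0.1 and 0.9.
Posterior mean ≈ 1.273, SD ≈ 0.543; a Normal approximation gives roughly [0.577, 1.969].
Exact: lower = 0.646; upper = 1.999.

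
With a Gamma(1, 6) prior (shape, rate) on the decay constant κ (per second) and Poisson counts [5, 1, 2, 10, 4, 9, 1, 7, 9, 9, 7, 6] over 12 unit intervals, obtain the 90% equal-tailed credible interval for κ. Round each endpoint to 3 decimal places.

[3.207, 4.745]

Posterior: Gamma(1+70, 6+12) = Gamma(71, 18) (shape, rate).
Equal-tailed 90% interval: Gamma(71, 18) quantiles at 0.05 and 0.95.
Posterior mean ≈ 3.944, SD ≈ 0.468; a Normal approximation gives roughly [3.174, 4.714].
Exact: lower = 3.207; upper = 4.745.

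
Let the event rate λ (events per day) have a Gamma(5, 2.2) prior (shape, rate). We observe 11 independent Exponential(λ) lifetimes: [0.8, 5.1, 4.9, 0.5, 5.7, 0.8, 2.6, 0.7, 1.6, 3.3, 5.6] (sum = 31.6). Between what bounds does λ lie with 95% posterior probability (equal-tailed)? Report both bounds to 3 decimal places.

[0.271, 0.732]

Posterior: Gamma(5+11, 2.2+31.6) = Gamma(16, 33.8) (shape, rate).
Equal-tailed 95% interval: Gamma(16, 33.8) quantiles at 0.025 and 0.975.
Posterior mean ≈ 0.473, SD ≈ 0.118; a Normal approximation gives roughly [0.241, 0.705].
Exact: lower = 0.271; upper = 0.732.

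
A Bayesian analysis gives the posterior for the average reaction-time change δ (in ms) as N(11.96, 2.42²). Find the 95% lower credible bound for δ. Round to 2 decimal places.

Need L with P(δ ≥ L) = 0.95: L = 11.96 − z_{0.05}·2.42.
z = 1.645; L = 11.96 − 1.645 × 2.42 = 7.98.

7.98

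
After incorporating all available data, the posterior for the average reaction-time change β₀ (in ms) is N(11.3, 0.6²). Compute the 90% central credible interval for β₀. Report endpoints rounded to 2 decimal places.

[10.31, 12.29]

The posterior is symmetric, so the 90% equal-tailed interval is β₀ = 11.3 ± z·0.6 with z = 1.645.
Half-width: 1.645 × 0.6 = 0.99.
11.3 − 0.99 = 10.31; 11.3 + 0.99 = 12.29.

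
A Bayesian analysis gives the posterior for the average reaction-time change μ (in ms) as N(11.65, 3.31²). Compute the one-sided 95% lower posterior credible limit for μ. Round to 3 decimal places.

6.206

Need L with P(μ ≥ L) = 0.95: L = 11.65 − z_{0.05}·3.31.
z = 1.645; L = 11.65 − 1.645 × 3.31 = 6.206.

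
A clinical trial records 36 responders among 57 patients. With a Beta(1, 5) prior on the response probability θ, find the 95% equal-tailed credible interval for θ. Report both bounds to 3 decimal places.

Posterior: Beta(1+36, 5+21) = Beta(37, 26).
Equal-tailed 95% interval: the 0.025 and 0.975 quantiles of Beta(37, 26).
Posterior mean ≈ 0.587, SD ≈ 0.062; a Normal approximation gives roughly [0.467, 0.708].
Exact: F⁻¹(0.025) = 0.464; F⁻¹(0.975) = 0.705.

[0.464, 0.705]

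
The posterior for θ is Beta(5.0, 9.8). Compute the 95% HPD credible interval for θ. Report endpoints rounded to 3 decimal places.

The posterior is unimodal and skewed, so the HPD interval has equal density at both endpoints and is the shortest 95% interval.
Solving f(0.117) = f(0.571) with F(0.571) − F(0.117) = 0.95 gives [0.117, 0.571].
For comparison, the equal-tailed interval is [0.130, 0.587]; the HPD is narrower and shifted toward the mode.

[0.117, 0.571]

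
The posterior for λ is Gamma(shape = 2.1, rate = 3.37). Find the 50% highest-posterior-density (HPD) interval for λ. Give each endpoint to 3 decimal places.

[0.149, 0.607]

The posterior is unimodal and skewed, so the HPD interval has equal density at both endpoints and is the shortest 50% interval.
Solving f(0.149) = f(0.607) with F(0.607) − F(0.149) = 0.50 gives [0.149, 0.607].
For comparison, the equal-tailed interval is [0.307, 0.836]; the HPD is narrower and shifted toward the mode.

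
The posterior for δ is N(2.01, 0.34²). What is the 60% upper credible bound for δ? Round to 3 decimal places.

Need U with P(δ ≤ U) = 0.60: U = 2.01 + z_{0.4}·0.34.
z = 0.253; U = 2.01 + 0.253 × 0.34 = 2.096.

2.096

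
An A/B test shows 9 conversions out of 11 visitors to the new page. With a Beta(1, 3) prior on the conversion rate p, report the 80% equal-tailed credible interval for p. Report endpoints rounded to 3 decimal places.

[0.508, 0.815]

Posterior: Beta(1+9, 3+2) = Beta(10, 5).
Equal-tailed 80% interval: the 0.1 and 0.9 quantiles of Beta(10, 5).
Posterior mean ≈ 0.667, SD ≈ 0.118; a Normal approximation gives roughly [0.516, 0.818].
Exact: F⁻¹(0.1) = 0.508; F⁻¹(0.9) = 0.815.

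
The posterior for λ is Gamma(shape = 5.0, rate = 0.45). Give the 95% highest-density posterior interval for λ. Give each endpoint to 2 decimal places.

[2.68, 20.96]

The posterior is unimodal and skewed, so the HPD interval has equal density at both endpoints and is the shortest 95% interval.
Solving f(2.68) = f(20.96) with F(20.96) − F(2.68) = 0.95 gives [2.68, 20.96].
For comparison, the equal-tailed interval is [3.61, 22.76]; the HPD is narrower and shifted toward the mode.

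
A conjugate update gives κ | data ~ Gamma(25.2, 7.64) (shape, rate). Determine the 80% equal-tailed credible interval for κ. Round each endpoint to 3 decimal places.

Posterior: Gamma(shape 25.2, rate 7.64).
Equal-tailed 80% interval: Gamma(25.2, 7.64) quantiles at 0.1 and 0.9.
Posterior mean ≈ 3.298, SD ≈ 0.657; a Normal approximation gives roughly [2.456, 4.140].
Exact: lower = 2.489; upper = 4.164.

[2.489, 4.164]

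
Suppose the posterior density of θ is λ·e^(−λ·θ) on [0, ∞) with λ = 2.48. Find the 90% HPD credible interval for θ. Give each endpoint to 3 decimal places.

[0.000, 0.928]

The exponential density is strictly decreasing on [0, ∞), so the HPD interval is anchored at 0: [0, q] with P(θ ≤ q) = 0.90.
q = −ln(1 − 0.90) / 2.48 = 2.3026 / 2.48 = 0.928.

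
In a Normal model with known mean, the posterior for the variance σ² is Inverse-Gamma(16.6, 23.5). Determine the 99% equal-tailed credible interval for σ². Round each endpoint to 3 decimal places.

Inverse-Gamma(16.6, 23.5) quantiles: F⁻¹(0.005) and F⁻¹(0.995).
Equivalently, 1/σ² ~ Gamma(16.6, rate = 23.5); invert its 0.995 and 0.005 quantiles.
Posterior mean ≈ 1.506, SD ≈ 0.394; a Normal approximation gives roughly [0.491, 2.522].
Exact: lower = 0.812; upper = 2.946.

[0.812, 2.946]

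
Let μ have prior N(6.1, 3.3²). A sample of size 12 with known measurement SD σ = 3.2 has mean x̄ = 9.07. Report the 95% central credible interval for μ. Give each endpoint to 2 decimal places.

[7.11, 10.60]

Posterior precision = 1/3.3² + 12/3.2² = 0.0918 + 1.1719 = 1.2637, so posterior SD = 0.8896.
Posterior mean = (6.1/3.3² + 12·9.07/3.2²) / 1.2637 = 8.8542.
Interval: 8.8542 ± 1.960 × 0.8896 → [7.11, 10.60].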